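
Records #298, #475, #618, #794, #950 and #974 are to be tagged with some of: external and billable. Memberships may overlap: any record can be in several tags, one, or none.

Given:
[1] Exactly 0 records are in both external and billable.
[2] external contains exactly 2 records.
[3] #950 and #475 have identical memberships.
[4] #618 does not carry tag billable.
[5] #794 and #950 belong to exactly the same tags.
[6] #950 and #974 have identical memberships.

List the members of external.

external = {#298, #618}

From (4): #618 ∉ billable.
Suppose #298 ∉ external: no assignment then satisfies all the clues, so #298 ∈ external.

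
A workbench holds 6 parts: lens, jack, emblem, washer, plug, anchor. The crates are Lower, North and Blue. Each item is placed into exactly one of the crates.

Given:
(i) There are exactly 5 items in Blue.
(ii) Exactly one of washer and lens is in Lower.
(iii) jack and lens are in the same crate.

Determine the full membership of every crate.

Lower = {washer}; North = {}; Blue = {anchor, emblem, jack, lens, plug}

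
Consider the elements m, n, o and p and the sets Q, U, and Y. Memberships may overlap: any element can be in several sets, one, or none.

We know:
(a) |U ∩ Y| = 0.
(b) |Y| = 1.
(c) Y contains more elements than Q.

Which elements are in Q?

Q = {}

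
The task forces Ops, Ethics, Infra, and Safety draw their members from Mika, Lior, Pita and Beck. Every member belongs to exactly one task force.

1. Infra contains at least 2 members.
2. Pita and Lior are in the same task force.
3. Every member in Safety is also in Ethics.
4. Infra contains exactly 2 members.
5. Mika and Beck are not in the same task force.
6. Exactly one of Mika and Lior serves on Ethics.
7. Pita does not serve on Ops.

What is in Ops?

Ops = {Beck}

From (7): Pita ∉ Ops.
(2): Lior matches Pita: Lior ∉ Ops.
Suppose Mika ∈ Ops: no assignment then satisfies all the clues, so Mika ∉ Ops.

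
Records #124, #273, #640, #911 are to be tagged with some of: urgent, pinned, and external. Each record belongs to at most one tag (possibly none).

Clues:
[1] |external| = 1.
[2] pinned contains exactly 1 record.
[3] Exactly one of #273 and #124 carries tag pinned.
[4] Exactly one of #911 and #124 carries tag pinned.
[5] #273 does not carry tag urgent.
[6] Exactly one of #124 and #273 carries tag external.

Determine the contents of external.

external = {#273}

From (5): #273 ∉ urgent.
Suppose #124 ∈ external: no assignment then satisfies all the clues, so #124 ∉ external.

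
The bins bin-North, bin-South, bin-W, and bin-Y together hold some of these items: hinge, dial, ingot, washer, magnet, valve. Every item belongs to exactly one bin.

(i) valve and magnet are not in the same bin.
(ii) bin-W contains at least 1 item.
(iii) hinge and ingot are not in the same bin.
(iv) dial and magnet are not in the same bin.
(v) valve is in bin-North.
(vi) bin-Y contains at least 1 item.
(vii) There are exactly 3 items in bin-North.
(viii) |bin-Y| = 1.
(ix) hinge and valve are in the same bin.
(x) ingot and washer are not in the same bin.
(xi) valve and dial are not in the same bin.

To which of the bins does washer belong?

From (v): valve ∈ bin-North.
(i): magnet ∉ bin-North.
(ix): hinge matches valve: hinge ∈ bin-North.
(xi): dial ∉ bin-North.
(iii): ingot ∉ bin-North.
(vii): only 3 candidates remain for bin-North, so all are in.

washer: bin-North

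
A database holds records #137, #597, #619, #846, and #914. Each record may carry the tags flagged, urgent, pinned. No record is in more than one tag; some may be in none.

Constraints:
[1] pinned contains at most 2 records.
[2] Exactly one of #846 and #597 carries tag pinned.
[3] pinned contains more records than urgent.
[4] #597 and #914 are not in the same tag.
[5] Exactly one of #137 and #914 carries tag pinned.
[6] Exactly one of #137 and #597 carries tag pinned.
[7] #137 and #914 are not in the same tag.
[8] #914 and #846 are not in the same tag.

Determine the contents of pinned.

pinned = {#137, #846}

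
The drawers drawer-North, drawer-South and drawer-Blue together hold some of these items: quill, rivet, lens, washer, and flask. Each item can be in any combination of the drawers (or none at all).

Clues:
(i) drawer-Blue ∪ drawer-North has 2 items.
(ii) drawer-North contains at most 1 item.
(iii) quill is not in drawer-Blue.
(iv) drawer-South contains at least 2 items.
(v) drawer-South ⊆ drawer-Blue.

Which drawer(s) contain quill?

quill: none

From (iii): quill ∉ drawer-Blue.
(v) contrapositive: quill ∉ drawer-South.
Suppose quill ∈ drawer-North: no assignment then satisfies all the clues, so quill ∉ drawer-North.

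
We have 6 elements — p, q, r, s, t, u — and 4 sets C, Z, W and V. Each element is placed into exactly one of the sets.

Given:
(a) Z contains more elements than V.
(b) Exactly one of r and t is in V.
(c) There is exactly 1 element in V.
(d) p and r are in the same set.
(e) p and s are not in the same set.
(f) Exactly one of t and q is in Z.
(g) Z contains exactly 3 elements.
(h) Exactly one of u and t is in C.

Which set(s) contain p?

p: Z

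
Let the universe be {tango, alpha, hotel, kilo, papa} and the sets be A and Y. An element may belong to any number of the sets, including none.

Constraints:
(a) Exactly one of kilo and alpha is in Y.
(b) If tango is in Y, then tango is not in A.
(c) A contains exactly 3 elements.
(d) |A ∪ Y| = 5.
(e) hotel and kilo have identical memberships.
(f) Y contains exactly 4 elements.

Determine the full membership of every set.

A = {alpha, hotel, kilo}; Y = {hotel, kilo, papa, tango}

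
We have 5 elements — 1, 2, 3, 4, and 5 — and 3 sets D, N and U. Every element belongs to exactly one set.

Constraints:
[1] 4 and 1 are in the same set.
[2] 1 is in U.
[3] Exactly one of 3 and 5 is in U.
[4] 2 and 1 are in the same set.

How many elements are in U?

4

From (2): 1 ∈ U.
(1): 4 matches 1: 4 ∉ D.
(1): 4 matches 1: 4 ∉ N.
(1): 4 matches 1: 4 ∈ U.
(4): 2 matches 1: 2 ∉ D.
(4): 2 matches 1: 2 ∉ N.
(4): 2 matches 1: 2 ∈ U.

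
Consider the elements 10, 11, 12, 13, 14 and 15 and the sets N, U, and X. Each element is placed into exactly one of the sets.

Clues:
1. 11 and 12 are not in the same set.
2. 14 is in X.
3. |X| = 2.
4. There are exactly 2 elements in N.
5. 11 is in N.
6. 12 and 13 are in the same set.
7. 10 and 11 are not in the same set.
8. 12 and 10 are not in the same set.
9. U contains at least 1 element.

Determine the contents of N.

N = {11, 15}

From (2): 14 ∈ X.
From (5): 11 ∈ N.
(1): 12 ∉ N.
(6): 13 matches 12: 13 ∉ N.
(7): 10 ∉ N.
(4): only 2 candidates remain for N, so all are in.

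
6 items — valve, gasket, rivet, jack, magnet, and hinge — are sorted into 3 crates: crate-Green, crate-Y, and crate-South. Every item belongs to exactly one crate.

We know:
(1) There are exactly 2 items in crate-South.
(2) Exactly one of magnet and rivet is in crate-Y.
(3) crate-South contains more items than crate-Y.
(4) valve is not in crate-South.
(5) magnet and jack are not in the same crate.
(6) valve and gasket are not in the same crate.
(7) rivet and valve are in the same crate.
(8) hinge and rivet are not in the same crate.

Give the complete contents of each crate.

From (4): valve ∉ crate-South.
(7): rivet matches valve: rivet ∉ crate-South.
Suppose valve ∉ crate-Green: no assignment then satisfies all the clues, so valve ∈ crate-Green.

crate-Green = {jack, rivet, valve}; crate-Y = {magnet}; crate-South = {gasket, hinge}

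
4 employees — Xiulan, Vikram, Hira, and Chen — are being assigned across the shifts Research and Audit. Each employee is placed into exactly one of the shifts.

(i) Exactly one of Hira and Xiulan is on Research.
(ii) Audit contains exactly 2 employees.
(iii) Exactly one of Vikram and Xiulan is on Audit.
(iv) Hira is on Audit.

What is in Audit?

Audit = {Hira, Vikram}

From (iv): Hira ∈ Audit.
(i) (exactly one): Xiulan ∈ Research.
(iii) (exactly one): Vikram ∈ Audit.
(ii): Audit already has 2, so the rest are out.
Only one shift left: Chen ∈ Research.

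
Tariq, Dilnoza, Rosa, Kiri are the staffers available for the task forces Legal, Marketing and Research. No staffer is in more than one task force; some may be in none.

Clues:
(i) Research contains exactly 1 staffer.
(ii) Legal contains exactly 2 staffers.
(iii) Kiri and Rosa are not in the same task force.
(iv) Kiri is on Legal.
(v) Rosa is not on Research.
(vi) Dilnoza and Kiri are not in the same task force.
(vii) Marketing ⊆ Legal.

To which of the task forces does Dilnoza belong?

Dilnoza: Research

From (iv): Kiri ∈ Legal.
From (v): Rosa ∉ Research.
(iii): Rosa ∉ Legal.
(vi): Dilnoza ∉ Legal.
(vii) contrapositive: Dilnoza ∉ Marketing.
(vii) contrapositive: Rosa ∉ Marketing.
(ii): only 2 candidates remain for Legal, so all are in.
(i): only 1 candidates remain for Research, so all are in.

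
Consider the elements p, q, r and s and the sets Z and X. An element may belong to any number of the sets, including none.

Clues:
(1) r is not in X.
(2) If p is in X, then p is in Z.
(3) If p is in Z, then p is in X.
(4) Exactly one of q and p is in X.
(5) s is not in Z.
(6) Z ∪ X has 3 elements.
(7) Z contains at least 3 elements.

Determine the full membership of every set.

From (1): r ∉ X.
From (5): s ∉ Z.
(7): only 3 candidates remain for Z, so all are in.
(3): p ∈ X.
(4) (exactly one): q ∉ X.
Suppose s ∈ X: no assignment then satisfies all the clues, so s ∉ X.

Z = {p, q, r}; X = {p}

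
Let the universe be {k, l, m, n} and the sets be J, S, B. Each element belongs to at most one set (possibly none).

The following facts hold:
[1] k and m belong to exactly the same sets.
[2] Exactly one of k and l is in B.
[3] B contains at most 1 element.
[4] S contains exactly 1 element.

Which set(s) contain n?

n: S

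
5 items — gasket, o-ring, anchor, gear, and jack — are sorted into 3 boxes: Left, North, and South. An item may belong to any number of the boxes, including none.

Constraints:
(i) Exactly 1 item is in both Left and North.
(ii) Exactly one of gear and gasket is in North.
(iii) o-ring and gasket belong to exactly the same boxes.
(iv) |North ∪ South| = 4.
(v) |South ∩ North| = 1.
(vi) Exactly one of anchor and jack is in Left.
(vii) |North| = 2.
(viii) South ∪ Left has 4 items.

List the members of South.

South = {gasket, gear, o-ring}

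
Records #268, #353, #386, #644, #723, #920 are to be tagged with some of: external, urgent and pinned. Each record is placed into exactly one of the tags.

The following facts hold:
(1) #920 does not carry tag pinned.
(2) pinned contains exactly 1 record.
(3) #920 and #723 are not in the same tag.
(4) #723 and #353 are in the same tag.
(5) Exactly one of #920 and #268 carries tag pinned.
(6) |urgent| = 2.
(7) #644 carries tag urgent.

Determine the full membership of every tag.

external = {#353, #386, #723}; urgent = {#644, #920}; pinned = {#268}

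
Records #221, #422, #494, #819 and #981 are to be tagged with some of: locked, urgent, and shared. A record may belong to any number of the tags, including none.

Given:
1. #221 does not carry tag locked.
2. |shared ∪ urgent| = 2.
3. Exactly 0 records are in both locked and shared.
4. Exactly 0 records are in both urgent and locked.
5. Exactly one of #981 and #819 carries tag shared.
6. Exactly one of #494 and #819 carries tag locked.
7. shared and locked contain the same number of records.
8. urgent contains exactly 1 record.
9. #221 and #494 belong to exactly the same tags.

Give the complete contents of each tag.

locked = {#819}; urgent = {#422}; shared = {#981}

From (1): #221 ∉ locked.
(9): #494 matches #221: #494 ∉ locked.
(6) (exactly one): #819 ∈ locked.
Suppose #221 ∈ urgent: no assignment then satisfies all the clues, so #221 ∉ urgent.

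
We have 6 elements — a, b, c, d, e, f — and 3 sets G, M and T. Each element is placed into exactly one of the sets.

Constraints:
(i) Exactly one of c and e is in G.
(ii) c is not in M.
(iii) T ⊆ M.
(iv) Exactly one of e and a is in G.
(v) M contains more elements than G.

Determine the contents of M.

M = {b, d, e, f}

From (ii): c ∉ M.
(iii) contrapositive: c ∉ T.
Only one set left: c ∈ G.
(i) (exactly one): e ∉ G.
(iv) (exactly one): a ∈ G.
Suppose b ∉ M: no assignment then satisfies all the clues, so b ∈ M.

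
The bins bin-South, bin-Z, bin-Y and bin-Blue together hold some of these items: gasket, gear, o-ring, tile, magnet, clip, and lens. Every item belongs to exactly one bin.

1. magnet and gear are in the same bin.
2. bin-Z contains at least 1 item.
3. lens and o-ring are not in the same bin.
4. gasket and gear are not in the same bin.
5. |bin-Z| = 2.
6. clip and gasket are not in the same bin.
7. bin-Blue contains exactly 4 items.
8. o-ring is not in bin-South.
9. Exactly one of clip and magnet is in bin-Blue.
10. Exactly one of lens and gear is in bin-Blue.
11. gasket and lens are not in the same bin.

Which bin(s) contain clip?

clip: bin-Z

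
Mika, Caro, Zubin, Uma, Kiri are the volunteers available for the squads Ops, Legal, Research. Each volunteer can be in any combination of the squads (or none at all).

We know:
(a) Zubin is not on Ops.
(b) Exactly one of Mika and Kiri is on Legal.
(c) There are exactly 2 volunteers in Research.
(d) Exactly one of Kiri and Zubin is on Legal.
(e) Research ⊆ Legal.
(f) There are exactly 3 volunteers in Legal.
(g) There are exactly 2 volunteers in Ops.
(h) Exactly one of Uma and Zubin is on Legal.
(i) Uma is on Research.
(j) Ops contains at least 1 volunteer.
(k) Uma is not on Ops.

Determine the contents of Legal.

Legal = {Caro, Kiri, Uma}

From (a): Zubin ∉ Ops.
From (i): Uma ∈ Research.
From (k): Uma ∉ Ops.
(e) with Uma ∈ Research: Uma ∈ Legal.
(h) (exactly one): Zubin ∉ Legal.
(d) (exactly one): Kiri ∈ Legal.
(e) contrapositive: Zubin ∉ Research.
(b) (exactly one): Mika ∉ Legal.
(e) contrapositive: Mika ∉ Research.
(f): only 3 candidates remain for Legal, so all are in.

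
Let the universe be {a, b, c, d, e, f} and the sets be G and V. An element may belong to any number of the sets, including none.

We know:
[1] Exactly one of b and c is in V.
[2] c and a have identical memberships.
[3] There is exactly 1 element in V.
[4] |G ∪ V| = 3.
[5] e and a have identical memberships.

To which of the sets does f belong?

f: G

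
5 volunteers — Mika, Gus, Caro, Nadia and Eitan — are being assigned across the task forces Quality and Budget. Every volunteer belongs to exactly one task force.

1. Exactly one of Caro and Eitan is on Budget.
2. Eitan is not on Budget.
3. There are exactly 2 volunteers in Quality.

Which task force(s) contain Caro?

From (2): Eitan ∉ Budget.
(1) (exactly one): Caro ∈ Budget.
Only one task force left: Eitan ∈ Quality.

Caro: Budget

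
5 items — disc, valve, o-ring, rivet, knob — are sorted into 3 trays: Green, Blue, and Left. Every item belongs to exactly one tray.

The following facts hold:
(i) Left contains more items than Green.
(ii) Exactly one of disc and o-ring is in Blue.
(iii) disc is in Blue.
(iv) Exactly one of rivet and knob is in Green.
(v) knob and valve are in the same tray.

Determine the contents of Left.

From (iii): disc ∈ Blue.
(ii) (exactly one): o-ring ∉ Blue.
Suppose valve ∉ Left: no assignment then satisfies all the clues, so valve ∈ Left.

Left = {knob, o-ring, valve}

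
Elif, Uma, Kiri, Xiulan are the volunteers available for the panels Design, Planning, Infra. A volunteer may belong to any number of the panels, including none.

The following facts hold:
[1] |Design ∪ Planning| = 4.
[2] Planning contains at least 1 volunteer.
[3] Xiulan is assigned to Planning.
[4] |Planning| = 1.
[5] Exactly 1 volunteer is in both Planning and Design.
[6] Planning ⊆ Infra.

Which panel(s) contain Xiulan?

Xiulan: Design, Infra, Planning

From (3): Xiulan ∈ Planning.
(4): Planning already has 1, so the rest are out.
(6) with Xiulan ∈ Planning: Xiulan ∈ Infra.
Suppose Xiulan ∉ Design: no assignment then satisfies all the clues, so Xiulan ∈ Design.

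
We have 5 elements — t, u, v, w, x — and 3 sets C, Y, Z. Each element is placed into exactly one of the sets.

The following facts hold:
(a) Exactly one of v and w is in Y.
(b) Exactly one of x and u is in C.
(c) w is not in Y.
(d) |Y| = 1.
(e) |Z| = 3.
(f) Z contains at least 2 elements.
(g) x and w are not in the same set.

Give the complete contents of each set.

C = {x}; Y = {v}; Z = {t, u, w}

From (c): w ∉ Y.
(a) (exactly one): v ∈ Y.
(d): Y already has 1, so the rest are out.
Suppose t ∈ C: no assignment then satisfies all the clues, so t ∉ C.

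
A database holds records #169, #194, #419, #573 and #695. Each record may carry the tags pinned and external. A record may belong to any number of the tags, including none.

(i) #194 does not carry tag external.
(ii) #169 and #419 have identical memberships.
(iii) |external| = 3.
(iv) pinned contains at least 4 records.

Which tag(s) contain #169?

#169: external, pinned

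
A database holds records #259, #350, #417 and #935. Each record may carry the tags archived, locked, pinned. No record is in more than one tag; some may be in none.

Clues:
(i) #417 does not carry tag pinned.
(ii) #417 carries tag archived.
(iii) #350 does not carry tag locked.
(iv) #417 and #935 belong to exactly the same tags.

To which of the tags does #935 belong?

#935: archived

From (i): #417 ∉ pinned.
From (ii): #417 ∈ archived.
From (iii): #350 ∉ locked.
(iv): #935 matches #417: #935 ∈ archived.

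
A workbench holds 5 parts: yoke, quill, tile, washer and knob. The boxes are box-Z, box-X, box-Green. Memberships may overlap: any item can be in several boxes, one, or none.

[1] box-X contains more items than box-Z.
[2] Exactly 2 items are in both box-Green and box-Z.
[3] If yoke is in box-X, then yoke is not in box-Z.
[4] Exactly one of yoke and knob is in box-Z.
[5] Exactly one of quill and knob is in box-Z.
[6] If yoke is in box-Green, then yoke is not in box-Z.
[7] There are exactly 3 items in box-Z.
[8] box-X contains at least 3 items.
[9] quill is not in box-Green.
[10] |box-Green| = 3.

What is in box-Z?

box-Z = {knob, tile, washer}

From (9): quill ∉ box-Green.
Suppose yoke ∈ box-Z: no assignment then satisfies all the clues, so yoke ∉ box-Z.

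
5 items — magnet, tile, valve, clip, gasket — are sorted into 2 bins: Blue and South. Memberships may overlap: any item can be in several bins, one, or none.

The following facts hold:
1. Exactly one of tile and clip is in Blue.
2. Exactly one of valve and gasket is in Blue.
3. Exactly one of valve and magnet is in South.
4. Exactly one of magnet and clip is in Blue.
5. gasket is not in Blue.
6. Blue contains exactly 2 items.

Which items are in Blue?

Blue = {clip, valve}

From (5): gasket ∉ Blue.
(2) (exactly one): valve ∈ Blue.
Suppose magnet ∈ Blue: no assignment then satisfies all the clues, so magnet ∉ Blue.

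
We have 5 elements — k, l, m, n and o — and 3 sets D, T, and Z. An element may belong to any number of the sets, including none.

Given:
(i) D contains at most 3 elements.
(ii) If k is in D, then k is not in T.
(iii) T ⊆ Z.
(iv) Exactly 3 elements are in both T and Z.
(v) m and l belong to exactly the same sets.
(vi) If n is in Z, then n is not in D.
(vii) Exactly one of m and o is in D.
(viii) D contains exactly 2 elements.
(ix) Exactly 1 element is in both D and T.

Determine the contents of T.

T = {l, m, o}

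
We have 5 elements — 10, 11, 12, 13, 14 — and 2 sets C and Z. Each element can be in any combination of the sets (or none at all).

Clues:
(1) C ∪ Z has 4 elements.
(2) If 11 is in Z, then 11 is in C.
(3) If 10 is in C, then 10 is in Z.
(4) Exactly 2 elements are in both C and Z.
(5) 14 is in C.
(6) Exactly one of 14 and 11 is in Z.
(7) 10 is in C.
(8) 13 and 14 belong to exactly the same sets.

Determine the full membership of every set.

C = {10, 11, 13, 14}; Z = {10, 11}

From (5): 14 ∈ C.
From (7): 10 ∈ C.
(3): 10 ∈ Z.
(8): 13 matches 14: 13 ∈ C.
Suppose 11 ∉ C: no assignment then satisfies all the clues, so 11 ∈ C.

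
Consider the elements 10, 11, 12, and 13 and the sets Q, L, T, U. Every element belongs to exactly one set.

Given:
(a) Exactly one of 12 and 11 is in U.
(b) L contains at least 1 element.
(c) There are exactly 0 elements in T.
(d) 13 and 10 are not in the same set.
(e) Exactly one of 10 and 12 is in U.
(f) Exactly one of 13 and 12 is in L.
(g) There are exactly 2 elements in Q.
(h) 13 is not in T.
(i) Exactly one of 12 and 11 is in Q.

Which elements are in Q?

Q = {10, 11}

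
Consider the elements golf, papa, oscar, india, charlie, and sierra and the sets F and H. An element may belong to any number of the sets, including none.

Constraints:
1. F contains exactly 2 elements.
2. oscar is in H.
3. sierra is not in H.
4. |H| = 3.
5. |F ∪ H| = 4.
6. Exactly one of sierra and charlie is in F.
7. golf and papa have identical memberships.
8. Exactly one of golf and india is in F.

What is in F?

F = {india, sierra}

From (2): oscar ∈ H.
From (3): sierra ∉ H.
Suppose golf ∈ F: no assignment then satisfies all the clues, so golf ∉ F.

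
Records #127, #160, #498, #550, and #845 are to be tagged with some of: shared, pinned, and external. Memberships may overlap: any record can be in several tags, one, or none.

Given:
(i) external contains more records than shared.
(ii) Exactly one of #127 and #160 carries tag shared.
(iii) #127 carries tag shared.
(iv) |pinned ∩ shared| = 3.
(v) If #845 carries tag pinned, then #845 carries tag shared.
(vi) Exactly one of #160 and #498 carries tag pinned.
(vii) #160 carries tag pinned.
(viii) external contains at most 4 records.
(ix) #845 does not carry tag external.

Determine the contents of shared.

shared = {#127, #550, #845}

From (iii): #127 ∈ shared.
From (vii): #160 ∈ pinned.
From (ix): #845 ∉ external.
(ii) (exactly one): #160 ∉ shared.
(vi) (exactly one): #498 ∉ pinned.
Suppose #498 ∈ shared: no assignment then satisfies all the clues, so #498 ∉ shared.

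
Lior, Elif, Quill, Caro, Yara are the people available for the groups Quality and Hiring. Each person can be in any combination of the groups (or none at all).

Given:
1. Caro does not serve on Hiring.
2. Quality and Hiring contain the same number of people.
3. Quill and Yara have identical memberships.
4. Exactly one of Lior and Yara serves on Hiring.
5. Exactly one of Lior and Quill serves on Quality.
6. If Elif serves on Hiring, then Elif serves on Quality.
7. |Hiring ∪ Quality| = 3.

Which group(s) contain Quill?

Quill: Hiring, Quality

From (1): Caro ∉ Hiring.
Suppose Quill ∉ Quality: no assignment then satisfies all the clues, so Quill ∈ Quality.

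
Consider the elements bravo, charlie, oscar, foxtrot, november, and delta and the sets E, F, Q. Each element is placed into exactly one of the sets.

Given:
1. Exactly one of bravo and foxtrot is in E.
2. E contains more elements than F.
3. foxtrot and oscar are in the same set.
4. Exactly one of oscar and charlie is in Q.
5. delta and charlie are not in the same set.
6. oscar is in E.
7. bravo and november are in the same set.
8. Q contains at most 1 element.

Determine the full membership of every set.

E = {delta, foxtrot, oscar}; F = {bravo, november}; Q = {charlie}

From (6): oscar ∈ E.
(3): foxtrot matches oscar: foxtrot ∈ E.
(4) (exactly one): charlie ∈ Q.
(5): delta ∉ Q.
(8): Q already has 1, so the rest are out.
(1) (exactly one): bravo ∉ E.
(7): november matches bravo: november ∉ E.
Only one set left: bravo ∈ F.
Only one set left: november ∈ F.
Suppose delta ∉ E: no assignment then satisfies all the clues, so delta ∈ E.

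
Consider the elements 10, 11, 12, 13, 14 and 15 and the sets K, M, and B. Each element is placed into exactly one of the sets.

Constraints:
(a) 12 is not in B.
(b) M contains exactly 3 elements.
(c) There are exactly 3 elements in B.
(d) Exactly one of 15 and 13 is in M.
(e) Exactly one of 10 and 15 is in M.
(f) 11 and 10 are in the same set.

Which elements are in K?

K = {}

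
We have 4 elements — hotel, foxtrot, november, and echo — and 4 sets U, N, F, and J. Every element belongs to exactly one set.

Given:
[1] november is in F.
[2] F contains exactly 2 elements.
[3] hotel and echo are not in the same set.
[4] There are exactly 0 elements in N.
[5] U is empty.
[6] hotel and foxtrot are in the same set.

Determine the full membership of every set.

U = {}; N = {}; F = {echo, november}; J = {foxtrot, hotel}

From (1): november ∈ F.
(4): N already has 0, so the rest are out.
(5): U already has 0, so the rest are out.
Suppose hotel ∈ F: no assignment then satisfies all the clues, so hotel ∉ F.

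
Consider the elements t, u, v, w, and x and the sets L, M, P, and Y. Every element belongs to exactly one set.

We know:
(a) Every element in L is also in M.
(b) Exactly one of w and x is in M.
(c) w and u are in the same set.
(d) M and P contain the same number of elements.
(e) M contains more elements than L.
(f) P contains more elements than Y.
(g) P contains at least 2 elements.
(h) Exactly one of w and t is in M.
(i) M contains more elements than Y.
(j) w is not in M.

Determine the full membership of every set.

L = {}; M = {t, x}; P = {u, w}; Y = {v}

From (j): w ∉ M.
(a) contrapositive: w ∉ L.
(b) (exactly one): x ∈ M.
(c): u matches w: u ∉ L.
(c): u matches w: u ∉ M.
(h) (exactly one): t ∈ M.
Suppose u ∉ P: no assignment then satisfies all the clues, so u ∈ P.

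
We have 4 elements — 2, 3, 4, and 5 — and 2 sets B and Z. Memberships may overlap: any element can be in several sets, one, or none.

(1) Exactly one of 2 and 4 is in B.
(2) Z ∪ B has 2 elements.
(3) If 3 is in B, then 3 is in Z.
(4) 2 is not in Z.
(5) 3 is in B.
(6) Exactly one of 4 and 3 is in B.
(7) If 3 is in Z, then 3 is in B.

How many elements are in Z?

1

From (4): 2 ∉ Z.
From (5): 3 ∈ B.
(3): 3 ∈ Z.
(6) (exactly one): 4 ∉ B.
(1) (exactly one): 2 ∈ B.
Suppose 4 ∈ Z: no assignment then satisfies all the clues, so 4 ∉ Z.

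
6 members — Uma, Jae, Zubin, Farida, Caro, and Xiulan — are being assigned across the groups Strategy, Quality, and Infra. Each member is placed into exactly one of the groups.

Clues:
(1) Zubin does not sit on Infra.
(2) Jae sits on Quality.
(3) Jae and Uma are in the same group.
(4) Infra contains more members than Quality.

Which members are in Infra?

Infra = {Caro, Farida, Xiulan}

From (1): Zubin ∉ Infra.
From (2): Jae ∈ Quality.
(3): Uma matches Jae: Uma ∉ Strategy.
(3): Uma matches Jae: Uma ∈ Quality.
Suppose Farida ∉ Infra: no assignment then satisfies all the clues, so Farida ∈ Infra.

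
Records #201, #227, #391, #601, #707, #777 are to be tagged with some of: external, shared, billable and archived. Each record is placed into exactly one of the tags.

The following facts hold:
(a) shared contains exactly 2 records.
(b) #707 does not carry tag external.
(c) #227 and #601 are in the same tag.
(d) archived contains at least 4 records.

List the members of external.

external = {}

From (b): #707 ∉ external.
Suppose #201 ∈ external: no assignment then satisfies all the clues, so #201 ∉ external.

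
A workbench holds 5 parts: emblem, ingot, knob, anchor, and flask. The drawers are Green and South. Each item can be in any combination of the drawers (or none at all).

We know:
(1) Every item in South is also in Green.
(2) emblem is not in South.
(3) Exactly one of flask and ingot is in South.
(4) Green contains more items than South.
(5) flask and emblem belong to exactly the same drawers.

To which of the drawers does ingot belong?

From (2): emblem ∉ South.
(5): flask matches emblem: flask ∉ South.
(3) (exactly one): ingot ∈ South.
(1) with ingot ∈ South: ingot ∈ Green.

ingot: Green, South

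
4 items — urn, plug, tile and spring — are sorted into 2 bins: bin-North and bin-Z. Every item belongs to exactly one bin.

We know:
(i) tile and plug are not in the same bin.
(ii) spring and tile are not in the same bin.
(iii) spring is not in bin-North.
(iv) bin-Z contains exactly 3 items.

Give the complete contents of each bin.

From (iii): spring ∉ bin-North.
Only one bin left: spring ∈ bin-Z.
(ii): tile ∉ bin-Z.
(iv): only 3 candidates remain for bin-Z, so all are in.
Only one bin left: tile ∈ bin-North.

bin-North = {tile}; bin-Z = {plug, spring, urn}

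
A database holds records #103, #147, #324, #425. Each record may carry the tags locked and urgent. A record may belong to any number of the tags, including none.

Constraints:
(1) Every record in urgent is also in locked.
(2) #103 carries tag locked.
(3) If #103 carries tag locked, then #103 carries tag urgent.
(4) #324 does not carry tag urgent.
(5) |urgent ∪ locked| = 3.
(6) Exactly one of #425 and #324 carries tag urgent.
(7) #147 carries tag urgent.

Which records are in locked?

From (2): #103 ∈ locked.
From (4): #324 ∉ urgent.
From (7): #147 ∈ urgent.
(1) with #147 ∈ urgent: #147 ∈ locked.
(3): #103 ∈ urgent.
(6) (exactly one): #425 ∈ urgent.
(1) with #425 ∈ urgent: #425 ∈ locked.
Suppose #324 ∈ locked: no assignment then satisfies all the clues, so #324 ∉ locked.

locked = {#103, #147, #425}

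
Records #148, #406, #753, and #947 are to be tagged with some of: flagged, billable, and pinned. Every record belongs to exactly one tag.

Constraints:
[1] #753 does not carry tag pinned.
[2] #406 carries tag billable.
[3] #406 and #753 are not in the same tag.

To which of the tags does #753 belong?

#753: flagged

From (1): #753 ∉ pinned.
From (2): #406 ∈ billable.
(3): #753 ∉ billable.
Only one tag left: #753 ∈ flagged.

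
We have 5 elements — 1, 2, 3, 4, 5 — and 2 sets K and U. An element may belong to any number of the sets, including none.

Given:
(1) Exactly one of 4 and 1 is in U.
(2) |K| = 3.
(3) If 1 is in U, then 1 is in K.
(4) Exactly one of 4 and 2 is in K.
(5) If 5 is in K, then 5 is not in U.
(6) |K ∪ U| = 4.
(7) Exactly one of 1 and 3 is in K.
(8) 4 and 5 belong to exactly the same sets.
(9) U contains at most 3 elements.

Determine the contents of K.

K = {1, 4, 5}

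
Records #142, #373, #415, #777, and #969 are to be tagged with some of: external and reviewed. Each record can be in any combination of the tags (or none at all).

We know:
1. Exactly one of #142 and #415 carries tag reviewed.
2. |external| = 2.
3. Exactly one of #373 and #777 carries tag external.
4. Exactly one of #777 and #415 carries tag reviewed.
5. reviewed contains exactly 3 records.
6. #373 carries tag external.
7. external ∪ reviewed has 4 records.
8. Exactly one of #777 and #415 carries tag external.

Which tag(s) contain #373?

#373: external, reviewed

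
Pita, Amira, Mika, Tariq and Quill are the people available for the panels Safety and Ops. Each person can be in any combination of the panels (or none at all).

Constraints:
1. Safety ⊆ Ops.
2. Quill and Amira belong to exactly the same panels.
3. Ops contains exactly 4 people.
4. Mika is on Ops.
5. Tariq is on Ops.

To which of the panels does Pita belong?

Pita: none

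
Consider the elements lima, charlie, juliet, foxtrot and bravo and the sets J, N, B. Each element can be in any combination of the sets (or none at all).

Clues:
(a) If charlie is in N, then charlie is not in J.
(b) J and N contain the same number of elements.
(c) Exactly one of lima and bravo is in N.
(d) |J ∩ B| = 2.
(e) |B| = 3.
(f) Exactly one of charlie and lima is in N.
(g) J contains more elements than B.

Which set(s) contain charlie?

charlie: B, N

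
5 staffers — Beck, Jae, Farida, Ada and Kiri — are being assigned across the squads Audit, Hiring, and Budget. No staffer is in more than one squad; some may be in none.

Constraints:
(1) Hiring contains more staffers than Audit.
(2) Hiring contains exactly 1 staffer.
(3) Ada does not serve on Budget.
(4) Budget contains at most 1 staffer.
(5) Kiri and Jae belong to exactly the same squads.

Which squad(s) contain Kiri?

Kiri: none

From (3): Ada ∉ Budget.
Suppose Kiri ∈ Audit: no assignment then satisfies all the clues, so Kiri ∉ Audit.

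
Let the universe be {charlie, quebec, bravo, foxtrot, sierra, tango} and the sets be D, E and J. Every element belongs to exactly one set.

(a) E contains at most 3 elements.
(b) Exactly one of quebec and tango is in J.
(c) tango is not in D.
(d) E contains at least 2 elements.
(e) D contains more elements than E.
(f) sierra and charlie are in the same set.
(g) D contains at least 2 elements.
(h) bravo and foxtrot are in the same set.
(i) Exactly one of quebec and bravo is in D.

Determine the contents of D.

D = {charlie, quebec, sierra}

From (c): tango ∉ D.
Suppose charlie ∉ D: no assignment then satisfies all the clues, so charlie ∈ D.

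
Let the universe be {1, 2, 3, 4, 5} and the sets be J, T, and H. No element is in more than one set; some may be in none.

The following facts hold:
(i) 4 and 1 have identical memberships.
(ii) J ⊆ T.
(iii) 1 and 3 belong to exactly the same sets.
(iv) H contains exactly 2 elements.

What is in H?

H = {2, 5}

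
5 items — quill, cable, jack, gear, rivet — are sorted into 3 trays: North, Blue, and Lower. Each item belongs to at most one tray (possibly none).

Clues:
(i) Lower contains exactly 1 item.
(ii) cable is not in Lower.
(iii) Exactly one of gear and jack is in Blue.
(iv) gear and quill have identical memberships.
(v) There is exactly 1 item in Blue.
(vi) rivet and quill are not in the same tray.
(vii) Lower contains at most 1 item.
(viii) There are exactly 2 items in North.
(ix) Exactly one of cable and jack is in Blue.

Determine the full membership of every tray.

North = {gear, quill}; Blue = {jack}; Lower = {rivet}

From (ii): cable ∉ Lower.
Suppose quill ∉ North: no assignment then satisfies all the clues, so quill ∈ North.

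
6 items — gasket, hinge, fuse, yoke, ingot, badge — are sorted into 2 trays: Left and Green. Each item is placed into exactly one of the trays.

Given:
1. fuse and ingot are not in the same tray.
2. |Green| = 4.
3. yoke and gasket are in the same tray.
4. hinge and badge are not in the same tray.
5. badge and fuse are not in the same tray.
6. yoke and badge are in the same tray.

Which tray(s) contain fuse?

fuse: Left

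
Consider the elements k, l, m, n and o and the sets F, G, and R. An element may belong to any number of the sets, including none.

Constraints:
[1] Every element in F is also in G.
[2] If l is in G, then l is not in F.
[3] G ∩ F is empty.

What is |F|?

0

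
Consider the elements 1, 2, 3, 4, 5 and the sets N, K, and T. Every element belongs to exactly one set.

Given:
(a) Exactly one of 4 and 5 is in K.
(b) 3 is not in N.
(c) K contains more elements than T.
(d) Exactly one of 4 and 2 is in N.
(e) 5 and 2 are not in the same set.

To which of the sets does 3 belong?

3: K

From (b): 3 ∉ N.
Suppose 3 ∉ K: no assignment then satisfies all the clues, so 3 ∈ K.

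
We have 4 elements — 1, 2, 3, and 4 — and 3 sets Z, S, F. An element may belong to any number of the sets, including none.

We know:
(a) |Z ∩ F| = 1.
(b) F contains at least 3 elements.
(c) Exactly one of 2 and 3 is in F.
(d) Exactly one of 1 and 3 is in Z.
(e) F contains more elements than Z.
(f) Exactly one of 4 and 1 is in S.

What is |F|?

3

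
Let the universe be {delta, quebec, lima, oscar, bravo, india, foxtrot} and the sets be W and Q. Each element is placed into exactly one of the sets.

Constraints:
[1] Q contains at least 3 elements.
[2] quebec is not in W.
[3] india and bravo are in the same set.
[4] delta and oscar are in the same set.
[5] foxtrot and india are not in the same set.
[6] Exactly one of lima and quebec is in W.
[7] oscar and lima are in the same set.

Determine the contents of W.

W = {delta, foxtrot, lima, oscar}

From (2): quebec ∉ W.
(6) (exactly one): lima ∈ W.
(7): oscar matches lima: oscar ∈ W.
Only one set left: quebec ∈ Q.
(4): delta matches oscar: delta ∈ W.
Suppose bravo ∈ W: no assignment then satisfies all the clues, so bravo ∉ W.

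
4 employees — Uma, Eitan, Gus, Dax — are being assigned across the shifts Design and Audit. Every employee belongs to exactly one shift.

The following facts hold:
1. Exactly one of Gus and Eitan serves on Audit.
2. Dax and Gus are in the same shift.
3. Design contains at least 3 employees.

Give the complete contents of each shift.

Design = {Dax, Gus, Uma}; Audit = {Eitan}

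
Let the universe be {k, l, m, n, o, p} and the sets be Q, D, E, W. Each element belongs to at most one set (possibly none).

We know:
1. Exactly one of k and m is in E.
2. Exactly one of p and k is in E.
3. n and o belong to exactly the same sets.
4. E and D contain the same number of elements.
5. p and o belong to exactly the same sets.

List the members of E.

E = {k}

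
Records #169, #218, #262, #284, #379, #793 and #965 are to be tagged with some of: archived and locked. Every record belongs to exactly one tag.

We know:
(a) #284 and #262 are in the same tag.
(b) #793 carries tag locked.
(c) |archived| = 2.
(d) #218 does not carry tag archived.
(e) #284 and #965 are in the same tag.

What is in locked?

locked = {#218, #262, #284, #793, #965}

From (b): #793 ∈ locked.
From (d): #218 ∉ archived.
Only one tag left: #218 ∈ locked.
Suppose #169 ∈ locked: no assignment then satisfies all the clues, so #169 ∉ locked.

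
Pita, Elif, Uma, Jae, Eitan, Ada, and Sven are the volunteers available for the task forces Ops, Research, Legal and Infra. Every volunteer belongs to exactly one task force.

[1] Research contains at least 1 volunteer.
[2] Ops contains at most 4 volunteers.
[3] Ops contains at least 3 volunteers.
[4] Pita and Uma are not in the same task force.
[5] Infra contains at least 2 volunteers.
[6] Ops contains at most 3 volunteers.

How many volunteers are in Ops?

3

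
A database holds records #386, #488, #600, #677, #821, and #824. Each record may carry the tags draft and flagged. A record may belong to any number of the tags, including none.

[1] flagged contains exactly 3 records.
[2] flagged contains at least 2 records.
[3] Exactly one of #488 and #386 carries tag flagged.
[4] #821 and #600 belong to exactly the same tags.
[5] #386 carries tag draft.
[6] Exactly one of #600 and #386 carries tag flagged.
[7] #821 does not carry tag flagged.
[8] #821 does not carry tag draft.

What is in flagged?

From (5): #386 ∈ draft.
From (7): #821 ∉ flagged.
From (8): #821 ∉ draft.
(4): #600 matches #821: #600 ∉ draft.
(4): #600 matches #821: #600 ∉ flagged.
(6) (exactly one): #386 ∈ flagged.
(3) (exactly one): #488 ∉ flagged.
(1): only 3 candidates remain for flagged, so all are in.

flagged = {#386, #677, #824}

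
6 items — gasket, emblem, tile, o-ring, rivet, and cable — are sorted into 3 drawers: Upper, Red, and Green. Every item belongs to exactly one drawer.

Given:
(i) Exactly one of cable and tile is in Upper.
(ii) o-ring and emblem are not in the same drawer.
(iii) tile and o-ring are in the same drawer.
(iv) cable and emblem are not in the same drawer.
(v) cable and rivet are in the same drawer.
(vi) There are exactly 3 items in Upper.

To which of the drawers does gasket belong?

gasket: Upper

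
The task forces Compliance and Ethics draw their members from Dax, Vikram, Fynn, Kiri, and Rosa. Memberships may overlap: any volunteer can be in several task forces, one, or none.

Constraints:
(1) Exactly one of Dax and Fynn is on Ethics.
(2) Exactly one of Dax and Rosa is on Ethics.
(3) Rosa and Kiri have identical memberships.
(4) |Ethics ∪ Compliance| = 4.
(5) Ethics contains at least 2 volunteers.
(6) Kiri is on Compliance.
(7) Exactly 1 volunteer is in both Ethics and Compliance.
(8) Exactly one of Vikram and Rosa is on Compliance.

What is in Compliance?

Compliance = {Dax, Kiri, Rosa}

From (6): Kiri ∈ Compliance.
(3): Rosa matches Kiri: Rosa ∈ Compliance.
(8) (exactly one): Vikram ∉ Compliance.
Suppose Dax ∉ Compliance: no assignment then satisfies all the clues, so Dax ∈ Compliance.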